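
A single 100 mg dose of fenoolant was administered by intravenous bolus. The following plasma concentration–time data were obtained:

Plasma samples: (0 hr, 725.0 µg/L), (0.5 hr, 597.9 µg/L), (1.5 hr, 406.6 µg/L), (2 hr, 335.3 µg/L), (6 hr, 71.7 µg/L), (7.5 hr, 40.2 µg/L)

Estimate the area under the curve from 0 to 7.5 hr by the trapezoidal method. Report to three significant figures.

Trapezoidal AUC_0→7.5:
  [0→0.5]: (725.0+597.9)/2 × 0.5 = 330.725
  [0.5→1.5]: (597.9+406.6)/2 × 1 = 502.25
  [1.5→2]: (406.6+335.3)/2 × 0.5 = 185.475
  [2→6]: (335.3+71.7)/2 × 4 = 814.0
  [6→7.5]: (71.7+40.2)/2 × 1.5 = 83.925
  Sum = 1916.375 µg/L·hr

AUC = 1920 µg/L·hr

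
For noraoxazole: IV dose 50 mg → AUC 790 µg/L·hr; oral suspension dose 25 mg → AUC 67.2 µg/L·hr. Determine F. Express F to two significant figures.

F = 0.17

F = (AUC_ev / D_ev) / (AUC_iv / D_iv)
  = (67.2/25) / (790/50)
  = 2.688 / 15.8 = 0.1701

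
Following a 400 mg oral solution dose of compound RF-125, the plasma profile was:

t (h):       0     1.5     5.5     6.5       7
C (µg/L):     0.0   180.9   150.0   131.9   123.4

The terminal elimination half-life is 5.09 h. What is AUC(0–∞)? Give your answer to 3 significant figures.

Trapezoidal AUC_0→7:
  [0→1.5]: (0.0+180.9)/2 × 1.5 = 135.675
  [1.5→5.5]: (180.9+150.0)/2 × 4 = 661.8
  [5.5→6.5]: (150.0+131.9)/2 × 1 = 140.95
  [6.5→7]: (131.9+123.4)/2 × 0.5 = 63.825
  Sum = 1002.25 µg/L·h
k_e = ln2 / t½ = 0.693147 / 5.09 = 0.1362 h^-1
Extrapolated tail: C_last / k_e = 123.4 / 0.1362 = 906.021
AUC_0→∞ = 1002.25 + 906.021 = 1908.271 µg/L·h

AUC = 1910 µg/L·h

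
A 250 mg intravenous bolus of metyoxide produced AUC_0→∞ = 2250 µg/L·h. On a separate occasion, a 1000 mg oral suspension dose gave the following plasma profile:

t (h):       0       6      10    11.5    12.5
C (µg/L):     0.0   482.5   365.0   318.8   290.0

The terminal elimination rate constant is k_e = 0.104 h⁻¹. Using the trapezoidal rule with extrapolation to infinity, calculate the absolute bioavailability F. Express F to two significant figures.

Trapezoidal AUC_0→12.5 (oral suspension):
  [0→6]: (0.0+482.5)/2 × 6 = 1447.5
  [6→10]: (482.5+365.0)/2 × 4 = 1695.0
  [10→11.5]: (365.0+318.8)/2 × 1.5 = 512.85
  [11.5→12.5]: (318.8+290.0)/2 × 1 = 304.4
  Sum = 3959.75 µg/L·h
Tail: C_last/k_e = 290.0/0.104 = 2788.462
AUC_0→∞ (oral suspension) = 3959.75 + 2788.462 = 6748.212 µg/L·h
F = (AUC_ev/D_ev)/(AUC_iv/D_iv) = (6748.212/1000)/(2250/250) = 6.748212/9 = 0.7498

F = 0.75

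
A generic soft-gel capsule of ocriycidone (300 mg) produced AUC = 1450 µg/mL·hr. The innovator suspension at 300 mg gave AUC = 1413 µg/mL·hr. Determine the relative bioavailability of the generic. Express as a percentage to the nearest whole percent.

F_rel = 103%

F_rel = (AUC_test/D_test) / (AUC_ref/D_ref)
      = (1450/300) / (1413/300)
      = 4.83333 / 4.71 = 1.0262 = 102.62%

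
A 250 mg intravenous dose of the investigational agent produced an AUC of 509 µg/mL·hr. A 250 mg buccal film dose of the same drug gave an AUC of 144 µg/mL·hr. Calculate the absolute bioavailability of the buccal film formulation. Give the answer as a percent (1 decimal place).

F = (AUC_ev / D_ev) / (AUC_iv / D_iv)
  = (144/250) / (509/250)
  = 0.576 / 2.036 = 0.2829
  = 28.29%

F = 28.3%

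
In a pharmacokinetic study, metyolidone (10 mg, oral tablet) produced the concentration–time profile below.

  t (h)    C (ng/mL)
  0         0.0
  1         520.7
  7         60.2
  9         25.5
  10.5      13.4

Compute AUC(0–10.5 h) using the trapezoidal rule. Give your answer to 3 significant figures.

Trapezoidal AUC_0→10.5:
  [0→1]: (0.0+520.7)/2 × 1 = 260.35
  [1→7]: (520.7+60.2)/2 × 6 = 1742.7
  [7→9]: (60.2+25.5)/2 × 2 = 85.7
  [9→10.5]: (25.5+13.4)/2 × 1.5 = 29.175
  Sum = 2117.925 ng/mL·h

AUC = 2120 ng/mL·h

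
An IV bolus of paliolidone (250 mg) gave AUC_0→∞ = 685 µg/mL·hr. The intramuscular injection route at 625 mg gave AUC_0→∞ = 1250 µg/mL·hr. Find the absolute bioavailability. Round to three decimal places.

F = (AUC_ev / D_ev) / (AUC_iv / D_iv)
  = (1250/625) / (685/250)
  = 2 / 2.74 = 0.7299

F = 0.730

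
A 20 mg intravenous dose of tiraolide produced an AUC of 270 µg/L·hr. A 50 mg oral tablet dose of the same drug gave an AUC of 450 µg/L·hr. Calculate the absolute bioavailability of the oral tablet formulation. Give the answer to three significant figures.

F = (AUC_ev / D_ev) / (AUC_iv / D_iv)
  = (450/50) / (270/20)
  = 9 / 13.5 = 0.6667

F = 0.667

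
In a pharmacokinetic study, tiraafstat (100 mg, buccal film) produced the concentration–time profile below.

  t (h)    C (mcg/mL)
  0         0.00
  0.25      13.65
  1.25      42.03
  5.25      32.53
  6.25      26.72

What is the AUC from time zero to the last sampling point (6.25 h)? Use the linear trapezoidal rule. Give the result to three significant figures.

AUC = 208 mcg/mL·h

Trapezoidal AUC_0→6.25:
  [0→0.25]: (0.00+13.65)/2 × 0.25 = 1.70625
  [0.25→1.25]: (13.65+42.03)/2 × 1 = 27.84
  [1.25→5.25]: (42.03+32.53)/2 × 4 = 149.12
  [5.25→6.25]: (32.53+26.72)/2 × 1 = 29.625
  Sum = 208.29125 mcg/mL·h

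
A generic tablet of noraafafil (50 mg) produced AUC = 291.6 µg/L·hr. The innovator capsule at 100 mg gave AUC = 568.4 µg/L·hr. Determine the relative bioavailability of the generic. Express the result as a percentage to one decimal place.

F_rel = 102.6%

F_rel = (AUC_test/D_test) / (AUC_ref/D_ref)
      = (291.6/50) / (568.4/100)
      = 5.832 / 5.684 = 1.0260 = 102.60%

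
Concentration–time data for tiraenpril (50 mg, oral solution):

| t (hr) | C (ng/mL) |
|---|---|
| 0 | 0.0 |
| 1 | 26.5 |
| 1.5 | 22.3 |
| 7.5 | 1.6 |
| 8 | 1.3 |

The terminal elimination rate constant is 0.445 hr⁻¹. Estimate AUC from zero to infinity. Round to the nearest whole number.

Trapezoidal AUC_0→8:
  [0→1]: (0.0+26.5)/2 × 1 = 13.25
  [1→1.5]: (26.5+22.3)/2 × 0.5 = 12.2
  [1.5→7.5]: (22.3+1.6)/2 × 6 = 71.7
  [7.5→8]: (1.6+1.3)/2 × 0.5 = 0.725
  Sum = 97.875 ng/mL·hr
Extrapolated tail: C_last / k_e = 1.3 / 0.445 = 2.921
AUC_0→∞ = 97.875 + 2.921 = 100.796 ng/mL·hr

AUC = 101 ng/mL·hr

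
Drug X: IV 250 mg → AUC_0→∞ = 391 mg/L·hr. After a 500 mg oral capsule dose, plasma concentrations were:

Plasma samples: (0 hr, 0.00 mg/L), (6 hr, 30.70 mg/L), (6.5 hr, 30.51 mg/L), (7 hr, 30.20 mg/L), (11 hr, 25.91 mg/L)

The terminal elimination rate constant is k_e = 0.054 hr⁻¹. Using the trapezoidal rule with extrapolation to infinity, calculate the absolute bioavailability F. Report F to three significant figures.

Trapezoidal AUC_0→11 (oral capsule):
  [0→6]: (0.00+30.70)/2 × 6 = 92.1
  [6→6.5]: (30.70+30.51)/2 × 0.5 = 15.3025
  [6.5→7]: (30.51+30.20)/2 × 0.5 = 15.1775
  [7→11]: (30.20+25.91)/2 × 4 = 112.22
  Sum = 234.8 mg/L·hr
Tail: C_last/k_e = 25.91/0.054 = 479.815
AUC_0→∞ (oral capsule) = 234.8 + 479.815 = 714.615 mg/L·hr
F = (AUC_ev/D_ev)/(AUC_iv/D_iv) = (714.615/500)/(391/250) = 1.42923/1.564 = 0.9138

F = 0.914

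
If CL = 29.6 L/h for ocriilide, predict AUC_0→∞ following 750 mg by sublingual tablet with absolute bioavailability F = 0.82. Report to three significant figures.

AUC = 20.8 mg/L·h

AUC_0→∞ = F × Dose / CL
        = 0.82 × 750 / 29.6 = 20.777 mg/L·h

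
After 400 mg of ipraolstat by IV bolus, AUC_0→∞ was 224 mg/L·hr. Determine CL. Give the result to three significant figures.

CL = Dose_iv / AUC_0→∞
   = 400 / 224 = 1.78571 L/hr

CL = 1.79 L/hr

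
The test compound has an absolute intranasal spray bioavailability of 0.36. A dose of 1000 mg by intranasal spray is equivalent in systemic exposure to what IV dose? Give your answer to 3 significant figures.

Systemic exposure from an extravascular dose = F × D_ev, so the equivalent IV dose is F × D_ev.
D_iv = F × D_ev = 0.36 × 1000 = 360 mg

D_iv = 360 mg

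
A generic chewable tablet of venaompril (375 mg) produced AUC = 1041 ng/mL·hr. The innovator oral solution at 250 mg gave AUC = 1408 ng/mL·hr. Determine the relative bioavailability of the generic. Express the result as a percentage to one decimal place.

F_rel = 49.3%

F_rel = (AUC_test/D_test) / (AUC_ref/D_ref)
      = (1041/375) / (1408/250)
      = 2.776 / 5.632 = 0.4929 = 49.29%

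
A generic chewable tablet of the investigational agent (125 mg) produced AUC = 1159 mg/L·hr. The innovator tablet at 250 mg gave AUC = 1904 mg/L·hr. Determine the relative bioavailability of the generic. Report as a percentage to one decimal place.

F_rel = 121.7%

F_rel = (AUC_test/D_test) / (AUC_ref/D_ref)
      = (1159/125) / (1904/250)
      = 9.272 / 7.616 = 1.2174 = 121.74%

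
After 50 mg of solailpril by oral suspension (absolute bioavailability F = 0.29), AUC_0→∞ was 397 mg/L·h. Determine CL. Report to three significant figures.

CL = 0.0365 L/h

CL = F × Dose / AUC_0→∞
   = 0.29 × 50 / 397 = 0.0365239 L/h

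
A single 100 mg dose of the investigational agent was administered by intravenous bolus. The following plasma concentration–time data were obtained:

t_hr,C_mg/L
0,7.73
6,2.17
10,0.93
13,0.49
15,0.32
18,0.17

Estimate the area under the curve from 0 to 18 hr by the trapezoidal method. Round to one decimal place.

AUC = 39.6 mg/L·hr

Trapezoidal AUC_0→18:
  [0→6]: (7.73+2.17)/2 × 6 = 29.7
  [6→10]: (2.17+0.93)/2 × 4 = 6.2
  [10→13]: (0.93+0.49)/2 × 3 = 2.13
  [13→15]: (0.49+0.32)/2 × 2 = 0.81
  [15→18]: (0.32+0.17)/2 × 3 = 0.735
  Sum = 39.575 mg/L·hr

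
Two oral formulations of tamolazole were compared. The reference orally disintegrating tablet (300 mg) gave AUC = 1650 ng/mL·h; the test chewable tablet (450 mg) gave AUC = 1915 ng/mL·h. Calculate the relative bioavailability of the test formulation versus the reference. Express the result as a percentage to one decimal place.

F_rel = 77.4%

F_rel = (AUC_test/D_test) / (AUC_ref/D_ref)
      = (1915/450) / (1650/300)
      = 4.25556 / 5.5 = 0.7737 = 77.37%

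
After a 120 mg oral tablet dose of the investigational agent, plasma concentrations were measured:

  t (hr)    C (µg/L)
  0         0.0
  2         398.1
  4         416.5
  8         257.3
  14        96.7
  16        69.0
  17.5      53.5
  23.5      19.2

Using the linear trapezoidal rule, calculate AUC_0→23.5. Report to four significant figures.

Trapezoidal AUC_0→23.5:
  [0→2]: (0.0+398.1)/2 × 2 = 398.1
  [2→4]: (398.1+416.5)/2 × 2 = 814.6
  [4→8]: (416.5+257.3)/2 × 4 = 1347.6
  [8→14]: (257.3+96.7)/2 × 6 = 1062.0
  [14→16]: (96.7+69.0)/2 × 2 = 165.7
  [16→17.5]: (69.0+53.5)/2 × 1.5 = 91.875
  [17.5→23.5]: (53.5+19.2)/2 × 6 = 218.1
  Sum = 4097.975 µg/L·hr

AUC = 4098 µg/L·hr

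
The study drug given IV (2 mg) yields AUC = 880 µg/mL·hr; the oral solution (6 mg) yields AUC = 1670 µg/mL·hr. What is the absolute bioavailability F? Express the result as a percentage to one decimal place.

F = (AUC_ev / D_ev) / (AUC_iv / D_iv)
  = (1670/6) / (880/2)
  = 278.333 / 440 = 0.6326
  = 63.26%

F = 63.3%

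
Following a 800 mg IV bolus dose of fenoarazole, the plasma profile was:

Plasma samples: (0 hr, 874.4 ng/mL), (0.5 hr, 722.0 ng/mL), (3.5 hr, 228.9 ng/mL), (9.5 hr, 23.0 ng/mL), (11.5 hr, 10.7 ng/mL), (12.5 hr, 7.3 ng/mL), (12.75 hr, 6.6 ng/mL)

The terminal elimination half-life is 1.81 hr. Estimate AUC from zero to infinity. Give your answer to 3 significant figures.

AUC = 2640 ng/mL·hr

Trapezoidal AUC_0→12.75:
  [0→0.5]: (874.4+722.0)/2 × 0.5 = 399.1
  [0.5→3.5]: (722.0+228.9)/2 × 3 = 1426.35
  [3.5→9.5]: (228.9+23.0)/2 × 6 = 755.7
  [9.5→11.5]: (23.0+10.7)/2 × 2 = 33.7
  [11.5→12.5]: (10.7+7.3)/2 × 1 = 9.0
  [12.5→12.75]: (7.3+6.6)/2 × 0.25 = 1.7375
  Sum = 2625.5875 ng/mL·hr
k_e = ln2 / t½ = 0.693147 / 1.81 = 0.3830 hr^-1
Extrapolated tail: C_last / k_e = 6.6 / 0.383 = 17.232
AUC_0→∞ = 2625.5875 + 17.232 = 2642.8195 ng/mL·hr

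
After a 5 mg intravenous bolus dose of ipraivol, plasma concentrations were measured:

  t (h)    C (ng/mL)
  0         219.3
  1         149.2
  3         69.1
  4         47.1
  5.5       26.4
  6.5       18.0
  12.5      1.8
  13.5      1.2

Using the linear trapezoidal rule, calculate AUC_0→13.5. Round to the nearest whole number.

Trapezoidal AUC_0→13.5:
  [0→1]: (219.3+149.2)/2 × 1 = 184.25
  [1→3]: (149.2+69.1)/2 × 2 = 218.3
  [3→4]: (69.1+47.1)/2 × 1 = 58.1
  [4→5.5]: (47.1+26.4)/2 × 1.5 = 55.125
  [5.5→6.5]: (26.4+18.0)/2 × 1 = 22.2
  [6.5→12.5]: (18.0+1.8)/2 × 6 = 59.4
  [12.5→13.5]: (1.8+1.2)/2 × 1 = 1.5
  Sum = 598.875 ng/mL·h

AUC = 599 ng/mL·h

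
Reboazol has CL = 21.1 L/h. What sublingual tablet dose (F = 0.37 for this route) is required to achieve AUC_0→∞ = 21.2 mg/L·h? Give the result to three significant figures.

Dose = 1210 mg

Dose = CL × AUC_0→∞ / F
     = 21.1 × 21.2 / 0.37 = 1208.97 mg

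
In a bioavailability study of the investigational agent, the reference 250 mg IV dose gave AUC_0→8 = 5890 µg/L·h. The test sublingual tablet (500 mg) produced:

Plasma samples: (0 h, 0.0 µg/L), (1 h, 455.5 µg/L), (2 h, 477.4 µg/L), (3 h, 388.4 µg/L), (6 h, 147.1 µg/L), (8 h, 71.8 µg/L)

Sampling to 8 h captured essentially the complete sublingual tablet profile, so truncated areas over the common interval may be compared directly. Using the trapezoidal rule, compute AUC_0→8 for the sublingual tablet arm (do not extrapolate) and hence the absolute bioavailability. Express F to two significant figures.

Trapezoidal AUC_0→8 (sublingual tablet):
  [0→1]: (0.0+455.5)/2 × 1 = 227.75
  [1→2]: (455.5+477.4)/2 × 1 = 466.45
  [2→3]: (477.4+388.4)/2 × 1 = 432.9
  [3→6]: (388.4+147.1)/2 × 3 = 803.25
  [6→8]: (147.1+71.8)/2 × 2 = 218.9
  Sum = 2149.25 µg/L·h
F = (AUC_ev/D_ev)/(AUC_iv/D_iv) = (2149.25/500)/(5890/250) = 4.2985/23.56 = 0.1824

F = 0.18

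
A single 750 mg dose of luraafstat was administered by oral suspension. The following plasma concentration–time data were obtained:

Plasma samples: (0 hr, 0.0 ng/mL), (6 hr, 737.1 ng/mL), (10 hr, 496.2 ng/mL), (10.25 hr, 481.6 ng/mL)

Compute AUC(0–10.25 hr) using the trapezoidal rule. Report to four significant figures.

Trapezoidal AUC_0→10.25:
  [0→6]: (0.0+737.1)/2 × 6 = 2211.3
  [6→10]: (737.1+496.2)/2 × 4 = 2466.6
  [10→10.25]: (496.2+481.6)/2 × 0.25 = 122.225
  Sum = 4800.125 ng/mL·hr

AUC = 4800 ng/mL·hr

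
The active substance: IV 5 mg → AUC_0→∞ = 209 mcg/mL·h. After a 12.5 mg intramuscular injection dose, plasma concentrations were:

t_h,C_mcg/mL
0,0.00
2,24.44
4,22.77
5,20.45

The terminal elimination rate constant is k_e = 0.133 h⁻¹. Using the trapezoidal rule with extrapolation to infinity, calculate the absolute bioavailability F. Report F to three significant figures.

Trapezoidal AUC_0→5 (intramuscular injection):
  [0→2]: (0.00+24.44)/2 × 2 = 24.44
  [2→4]: (24.44+22.77)/2 × 2 = 47.21
  [4→5]: (22.77+20.45)/2 × 1 = 21.61
  Sum = 93.26 mcg/mL·h
Tail: C_last/k_e = 20.45/0.133 = 153.759
AUC_0→∞ (intramuscular injection) = 93.26 + 153.759 = 247.019 mcg/mL·h
F = (AUC_ev/D_ev)/(AUC_iv/D_iv) = (247.019/12.5)/(209/5) = 19.76152/41.8 = 0.4728

F = 0.473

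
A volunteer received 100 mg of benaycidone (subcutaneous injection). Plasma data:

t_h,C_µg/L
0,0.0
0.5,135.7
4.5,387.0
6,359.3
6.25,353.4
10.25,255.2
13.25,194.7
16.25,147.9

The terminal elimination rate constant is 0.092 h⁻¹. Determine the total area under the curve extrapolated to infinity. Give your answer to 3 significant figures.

AUC = 5740 µg/L·h

Trapezoidal AUC_0→16.25:
  [0→0.5]: (0.0+135.7)/2 × 0.5 = 33.925
  [0.5→4.5]: (135.7+387.0)/2 × 4 = 1045.4
  [4.5→6]: (387.0+359.3)/2 × 1.5 = 559.725
  [6→6.25]: (359.3+353.4)/2 × 0.25 = 89.0875
  [6.25→10.25]: (353.4+255.2)/2 × 4 = 1217.2
  [10.25→13.25]: (255.2+194.7)/2 × 3 = 674.85
  [13.25→16.25]: (194.7+147.9)/2 × 3 = 513.9
  Sum = 4134.0875 µg/L·h
Extrapolated tail: C_last / k_e = 147.9 / 0.092 = 1607.609
AUC_0→∞ = 4134.0875 + 1607.609 = 5741.6965 µg/L·h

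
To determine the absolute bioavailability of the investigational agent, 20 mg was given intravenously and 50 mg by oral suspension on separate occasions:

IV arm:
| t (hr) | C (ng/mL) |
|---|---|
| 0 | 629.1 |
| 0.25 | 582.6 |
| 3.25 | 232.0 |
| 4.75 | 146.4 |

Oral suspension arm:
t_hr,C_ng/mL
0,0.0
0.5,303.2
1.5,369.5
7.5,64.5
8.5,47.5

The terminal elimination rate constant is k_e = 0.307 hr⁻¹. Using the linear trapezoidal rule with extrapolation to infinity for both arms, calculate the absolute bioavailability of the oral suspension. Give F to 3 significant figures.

Trapezoidal AUC_0→4.75 (IV):
  [0→0.25]: (629.1+582.6)/2 × 0.25 = 151.4625
  [0.25→3.25]: (582.6+232.0)/2 × 3 = 1221.9
  [3.25→4.75]: (232.0+146.4)/2 × 1.5 = 283.8
  Sum = 1657.1625 ng/mL·hr
IV tail: 146.4/0.307 = 476.873; AUC_iv,0→∞ = 1657.1625 + 476.873 = 2134.0355 ng/mL·hr
Trapezoidal AUC_0→8.5 (oral suspension):
  [0→0.5]: (0.0+303.2)/2 × 0.5 = 75.8
  [0.5→1.5]: (303.2+369.5)/2 × 1 = 336.35
  [1.5→7.5]: (369.5+64.5)/2 × 6 = 1302.0
  [7.5→8.5]: (64.5+47.5)/2 × 1 = 56.0
  Sum = 1770.15 ng/mL·hr
oral suspension tail: 47.5/0.307 = 154.723; AUC_ev,0→∞ = 1770.15 + 154.723 = 1924.873 ng/mL·hr
F = (AUC_ev/D_ev)/(AUC_iv/D_iv) = (1924.873/50)/(2134.0355/20) = 38.49746/106.702 = 0.3608

F = 0.361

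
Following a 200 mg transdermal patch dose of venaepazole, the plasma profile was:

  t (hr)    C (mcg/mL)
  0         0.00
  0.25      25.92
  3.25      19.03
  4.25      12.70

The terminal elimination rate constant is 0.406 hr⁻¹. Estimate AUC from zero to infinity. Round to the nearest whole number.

AUC = 118 mcg/mL·hr

Trapezoidal AUC_0→4.25:
  [0→0.25]: (0.00+25.92)/2 × 0.25 = 3.24
  [0.25→3.25]: (25.92+19.03)/2 × 3 = 67.425
  [3.25→4.25]: (19.03+12.70)/2 × 1 = 15.865
  Sum = 86.53 mcg/mL·hr
Extrapolated tail: C_last / k_e = 12.70 / 0.406 = 31.281
AUC_0→∞ = 86.53 + 31.281 = 117.811 mcg/mL·hr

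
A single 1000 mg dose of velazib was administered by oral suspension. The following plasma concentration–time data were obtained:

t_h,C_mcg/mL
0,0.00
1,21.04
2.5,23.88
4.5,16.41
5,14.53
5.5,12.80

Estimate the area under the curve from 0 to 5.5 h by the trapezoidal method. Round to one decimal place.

Trapezoidal AUC_0→5.5:
  [0→1]: (0.00+21.04)/2 × 1 = 10.52
  [1→2.5]: (21.04+23.88)/2 × 1.5 = 33.69
  [2.5→4.5]: (23.88+16.41)/2 × 2 = 40.29
  [4.5→5]: (16.41+14.53)/2 × 0.5 = 7.735
  [5→5.5]: (14.53+12.80)/2 × 0.5 = 6.8325
  Sum = 99.0675 mcg/mL·h

AUC = 99.1 mcg/mL·h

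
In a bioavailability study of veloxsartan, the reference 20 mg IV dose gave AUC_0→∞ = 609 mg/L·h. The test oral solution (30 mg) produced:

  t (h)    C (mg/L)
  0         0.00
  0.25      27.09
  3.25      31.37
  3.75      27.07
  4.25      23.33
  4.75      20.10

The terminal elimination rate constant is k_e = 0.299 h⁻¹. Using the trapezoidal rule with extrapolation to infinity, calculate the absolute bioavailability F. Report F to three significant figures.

Trapezoidal AUC_0→4.75 (oral solution):
  [0→0.25]: (0.00+27.09)/2 × 0.25 = 3.38625
  [0.25→3.25]: (27.09+31.37)/2 × 3 = 87.69
  [3.25→3.75]: (31.37+27.07)/2 × 0.5 = 14.61
  [3.75→4.25]: (27.07+23.33)/2 × 0.5 = 12.6
  [4.25→4.75]: (23.33+20.10)/2 × 0.5 = 10.8575
  Sum = 129.14375 mg/L·h
Tail: C_last/k_e = 20.10/0.299 = 67.224
AUC_0→∞ (oral solution) = 129.14375 + 67.224 = 196.36775 mg/L·h
F = (AUC_ev/D_ev)/(AUC_iv/D_iv) = (196.36775/30)/(609/20) = 6.54559/30.45 = 0.2150

F = 0.215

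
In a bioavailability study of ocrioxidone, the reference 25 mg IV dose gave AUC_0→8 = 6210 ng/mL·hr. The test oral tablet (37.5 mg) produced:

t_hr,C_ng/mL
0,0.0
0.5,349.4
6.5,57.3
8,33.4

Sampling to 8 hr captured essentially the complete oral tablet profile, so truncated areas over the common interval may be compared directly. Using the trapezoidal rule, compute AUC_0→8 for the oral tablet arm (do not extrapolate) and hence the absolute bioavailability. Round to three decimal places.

F = 0.148

Trapezoidal AUC_0→8 (oral tablet):
  [0→0.5]: (0.0+349.4)/2 × 0.5 = 87.35
  [0.5→6.5]: (349.4+57.3)/2 × 6 = 1220.1
  [6.5→8]: (57.3+33.4)/2 × 1.5 = 68.025
  Sum = 1375.475 ng/mL·hr
F = (AUC_ev/D_ev)/(AUC_iv/D_iv) = (1375.475/37.5)/(6210/25) = 36.6793/248.4 = 0.1477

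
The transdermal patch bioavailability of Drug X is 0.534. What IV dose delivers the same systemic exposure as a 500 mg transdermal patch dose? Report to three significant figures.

Systemic exposure from an extravascular dose = F × D_ev, so the equivalent IV dose is F × D_ev.
D_iv = F × D_ev = 0.534 × 500 = 267 mg

D_iv = 267 mg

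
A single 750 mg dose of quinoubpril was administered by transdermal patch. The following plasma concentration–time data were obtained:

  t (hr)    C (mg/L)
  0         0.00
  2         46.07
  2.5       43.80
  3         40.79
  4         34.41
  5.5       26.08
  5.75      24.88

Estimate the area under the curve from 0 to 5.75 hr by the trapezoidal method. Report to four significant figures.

Trapezoidal AUC_0→5.75:
  [0→2]: (0.00+46.07)/2 × 2 = 46.07
  [2→2.5]: (46.07+43.80)/2 × 0.5 = 22.4675
  [2.5→3]: (43.80+40.79)/2 × 0.5 = 21.1475
  [3→4]: (40.79+34.41)/2 × 1 = 37.6
  [4→5.5]: (34.41+26.08)/2 × 1.5 = 45.3675
  [5.5→5.75]: (26.08+24.88)/2 × 0.25 = 6.37
  Sum = 179.0225 mg/L·hr

AUC = 179.0 mg/L·hr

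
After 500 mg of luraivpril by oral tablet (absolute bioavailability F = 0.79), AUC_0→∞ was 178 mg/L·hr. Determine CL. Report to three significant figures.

CL = 2.22 L/hr

CL = F × Dose / AUC_0→∞
   = 0.79 × 500 / 178 = 2.2191 L/hr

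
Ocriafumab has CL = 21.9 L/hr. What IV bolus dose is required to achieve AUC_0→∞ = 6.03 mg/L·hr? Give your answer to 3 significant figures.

Dose = 132 mg

Dose_iv = CL × AUC_0→∞
     = 21.9 × 6.03 = 132.057 mg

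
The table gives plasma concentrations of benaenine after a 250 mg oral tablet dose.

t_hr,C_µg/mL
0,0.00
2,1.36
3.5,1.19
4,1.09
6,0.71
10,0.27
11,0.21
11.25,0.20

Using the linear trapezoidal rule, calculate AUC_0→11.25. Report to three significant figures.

AUC = 7.89 µg/mL·hr

Trapezoidal AUC_0→11.25:
  [0→2]: (0.00+1.36)/2 × 2 = 1.36
  [2→3.5]: (1.36+1.19)/2 × 1.5 = 1.9125
  [3.5→4]: (1.19+1.09)/2 × 0.5 = 0.57
  [4→6]: (1.09+0.71)/2 × 2 = 1.8
  [6→10]: (0.71+0.27)/2 × 4 = 1.96
  [10→11]: (0.27+0.21)/2 × 1 = 0.24
  [11→11.25]: (0.21+0.20)/2 × 0.25 = 0.05125
  Sum = 7.89375 µg/mL·hr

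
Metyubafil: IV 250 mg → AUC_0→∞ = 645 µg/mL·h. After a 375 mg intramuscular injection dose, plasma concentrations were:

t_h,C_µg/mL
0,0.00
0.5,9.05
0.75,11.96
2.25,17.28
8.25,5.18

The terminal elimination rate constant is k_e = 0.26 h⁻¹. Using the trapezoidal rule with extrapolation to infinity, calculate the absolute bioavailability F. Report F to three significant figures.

F = 0.118

Trapezoidal AUC_0→8.25 (intramuscular injection):
  [0→0.5]: (0.00+9.05)/2 × 0.5 = 2.2625
  [0.5→0.75]: (9.05+11.96)/2 × 0.25 = 2.62625
  [0.75→2.25]: (11.96+17.28)/2 × 1.5 = 21.93
  [2.25→8.25]: (17.28+5.18)/2 × 6 = 67.38
  Sum = 94.19875 µg/mL·h
Tail: C_last/k_e = 5.18/0.26 = 19.923
AUC_0→∞ (intramuscular injection) = 94.19875 + 19.923 = 114.12175 µg/mL·h
F = (AUC_ev/D_ev)/(AUC_iv/D_iv) = (114.12175/375)/(645/250) = 0.304325/2.58 = 0.1180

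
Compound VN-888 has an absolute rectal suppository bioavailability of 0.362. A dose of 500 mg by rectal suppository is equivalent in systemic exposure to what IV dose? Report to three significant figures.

D_iv = 181 mg

Systemic exposure from an extravascular dose = F × D_ev, so the equivalent IV dose is F × D_ev.
D_iv = F × D_ev = 0.362 × 500 = 181 mg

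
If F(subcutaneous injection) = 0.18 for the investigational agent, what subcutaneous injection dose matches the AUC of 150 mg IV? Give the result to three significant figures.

D_subcutaneous = 833 mg

For equal systemic exposure: F × D_ev = D_iv
D_ev = D_iv / F = 150 / 0.18 = 833.333 mg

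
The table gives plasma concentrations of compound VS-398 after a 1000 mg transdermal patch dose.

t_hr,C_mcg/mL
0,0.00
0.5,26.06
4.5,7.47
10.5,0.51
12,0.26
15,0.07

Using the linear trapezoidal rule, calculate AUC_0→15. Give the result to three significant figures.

AUC = 98.6 mcg/mL·hr

Trapezoidal AUC_0→15:
  [0→0.5]: (0.00+26.06)/2 × 0.5 = 6.515
  [0.5→4.5]: (26.06+7.47)/2 × 4 = 67.06
  [4.5→10.5]: (7.47+0.51)/2 × 6 = 23.94
  [10.5→12]: (0.51+0.26)/2 × 1.5 = 0.5775
  [12→15]: (0.26+0.07)/2 × 3 = 0.495
  Sum = 98.5875 mcg/mL·hr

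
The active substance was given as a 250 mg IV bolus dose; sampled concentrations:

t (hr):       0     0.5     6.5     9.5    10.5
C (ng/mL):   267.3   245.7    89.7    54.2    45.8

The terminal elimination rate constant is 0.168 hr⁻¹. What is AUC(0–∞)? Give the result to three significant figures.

AUC = 1670 ng/mL·hr

Trapezoidal AUC_0→10.5:
  [0→0.5]: (267.3+245.7)/2 × 0.5 = 128.25
  [0.5→6.5]: (245.7+89.7)/2 × 6 = 1006.2
  [6.5→9.5]: (89.7+54.2)/2 × 3 = 215.85
  [9.5→10.5]: (54.2+45.8)/2 × 1 = 50.0
  Sum = 1400.3 ng/mL·hr
Extrapolated tail: C_last / k_e = 45.8 / 0.168 = 272.619
AUC_0→∞ = 1400.3 + 272.619 = 1672.919 ng/mL·hr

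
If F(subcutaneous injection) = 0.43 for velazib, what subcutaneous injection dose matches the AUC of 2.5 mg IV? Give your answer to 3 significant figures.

For equal systemic exposure: F × D_ev = D_iv
D_ev = D_iv / F = 2.5 / 0.43 = 5.81395 mg

D_subcutaneous = 5.81 mg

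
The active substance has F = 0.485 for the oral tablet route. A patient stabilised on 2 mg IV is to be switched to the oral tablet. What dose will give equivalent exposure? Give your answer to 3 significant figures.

For equal systemic exposure: F × D_ev = D_iv
D_ev = D_iv / F = 2 / 0.485 = 4.12371 mg

D_oral = 4.12 mg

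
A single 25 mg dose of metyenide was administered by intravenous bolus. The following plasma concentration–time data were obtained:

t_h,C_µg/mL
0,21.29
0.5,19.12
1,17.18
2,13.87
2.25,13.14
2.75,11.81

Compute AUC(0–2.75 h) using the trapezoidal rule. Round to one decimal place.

Trapezoidal AUC_0→2.75:
  [0→0.5]: (21.29+19.12)/2 × 0.5 = 10.1025
  [0.5→1]: (19.12+17.18)/2 × 0.5 = 9.075
  [1→2]: (17.18+13.87)/2 × 1 = 15.525
  [2→2.25]: (13.87+13.14)/2 × 0.25 = 3.37625
  [2.25→2.75]: (13.14+11.81)/2 × 0.5 = 6.2375
  Sum = 44.31625 µg/mL·h

AUC = 44.3 µg/mL·h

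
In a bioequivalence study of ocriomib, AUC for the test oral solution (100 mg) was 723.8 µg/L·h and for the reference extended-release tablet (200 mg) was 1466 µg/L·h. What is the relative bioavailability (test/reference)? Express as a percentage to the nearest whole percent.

F_rel = 99%

F_rel = (AUC_test/D_test) / (AUC_ref/D_ref)
      = (723.8/100) / (1466/200)
      = 7.238 / 7.33 = 0.9874 = 98.74%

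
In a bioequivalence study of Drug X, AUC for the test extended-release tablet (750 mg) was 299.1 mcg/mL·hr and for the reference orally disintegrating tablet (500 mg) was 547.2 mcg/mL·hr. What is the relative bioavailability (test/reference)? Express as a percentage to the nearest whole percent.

F_rel = 36%

F_rel = (AUC_test/D_test) / (AUC_ref/D_ref)
      = (299.1/750) / (547.2/500)
      = 0.3988 / 1.0944 = 0.3644 = 36.44%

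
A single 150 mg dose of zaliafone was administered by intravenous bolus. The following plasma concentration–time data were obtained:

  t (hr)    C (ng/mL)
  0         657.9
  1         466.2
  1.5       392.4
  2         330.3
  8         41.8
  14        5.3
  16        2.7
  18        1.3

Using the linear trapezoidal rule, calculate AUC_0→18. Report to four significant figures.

Trapezoidal AUC_0→18:
  [0→1]: (657.9+466.2)/2 × 1 = 562.05
  [1→1.5]: (466.2+392.4)/2 × 0.5 = 214.65
  [1.5→2]: (392.4+330.3)/2 × 0.5 = 180.675
  [2→8]: (330.3+41.8)/2 × 6 = 1116.3
  [8→14]: (41.8+5.3)/2 × 6 = 141.3
  [14→16]: (5.3+2.7)/2 × 2 = 8.0
  [16→18]: (2.7+1.3)/2 × 2 = 4.0
  Sum = 2226.975 ng/mL·hr

AUC = 2227 ng/mL·hr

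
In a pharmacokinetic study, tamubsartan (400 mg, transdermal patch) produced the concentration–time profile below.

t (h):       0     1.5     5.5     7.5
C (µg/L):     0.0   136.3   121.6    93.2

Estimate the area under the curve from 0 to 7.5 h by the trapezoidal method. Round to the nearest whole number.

Trapezoidal AUC_0→7.5:
  [0→1.5]: (0.0+136.3)/2 × 1.5 = 102.225
  [1.5→5.5]: (136.3+121.6)/2 × 4 = 515.8
  [5.5→7.5]: (121.6+93.2)/2 × 2 = 214.8
  Sum = 832.825 µg/L·h

AUC = 833 µg/L·h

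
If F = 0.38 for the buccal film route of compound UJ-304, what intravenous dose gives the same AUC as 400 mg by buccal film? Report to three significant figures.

Systemic exposure from an extravascular dose = F × D_ev, so the equivalent IV dose is F × D_ev.
D_iv = F × D_ev = 0.38 × 400 = 152 mg

D_iv = 152 mg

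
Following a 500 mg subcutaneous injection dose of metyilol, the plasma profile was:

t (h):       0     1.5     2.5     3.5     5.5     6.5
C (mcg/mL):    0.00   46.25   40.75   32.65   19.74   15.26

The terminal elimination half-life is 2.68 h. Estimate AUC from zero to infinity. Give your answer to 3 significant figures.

AUC = 244 mcg/mL·h

Trapezoidal AUC_0→6.5:
  [0→1.5]: (0.00+46.25)/2 × 1.5 = 34.6875
  [1.5→2.5]: (46.25+40.75)/2 × 1 = 43.5
  [2.5→3.5]: (40.75+32.65)/2 × 1 = 36.7
  [3.5→5.5]: (32.65+19.74)/2 × 2 = 52.39
  [5.5→6.5]: (19.74+15.26)/2 × 1 = 17.5
  Sum = 184.7775 mcg/mL·h
k_e = ln2 / t½ = 0.693147 / 2.68 = 0.2586 h^-1
Extrapolated tail: C_last / k_e = 15.26 / 0.2586 = 59.010
AUC_0→∞ = 184.7775 + 59.010 = 243.7875 mcg/mL·h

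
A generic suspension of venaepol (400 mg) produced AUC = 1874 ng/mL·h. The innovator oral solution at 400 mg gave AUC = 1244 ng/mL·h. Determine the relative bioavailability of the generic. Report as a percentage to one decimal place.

F_rel = 150.6%

F_rel = (AUC_test/D_test) / (AUC_ref/D_ref)
      = (1874/400) / (1244/400)
      = 4.685 / 3.11 = 1.5064 = 150.64%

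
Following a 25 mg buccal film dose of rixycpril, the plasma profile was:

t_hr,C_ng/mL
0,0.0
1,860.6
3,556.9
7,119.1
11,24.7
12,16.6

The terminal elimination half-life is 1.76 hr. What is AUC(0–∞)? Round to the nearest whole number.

AUC = 3550 ng/mL·hr

Trapezoidal AUC_0→12:
  [0→1]: (0.0+860.6)/2 × 1 = 430.3
  [1→3]: (860.6+556.9)/2 × 2 = 1417.5
  [3→7]: (556.9+119.1)/2 × 4 = 1352.0
  [7→11]: (119.1+24.7)/2 × 4 = 287.6
  [11→12]: (24.7+16.6)/2 × 1 = 20.65
  Sum = 3508.05 ng/mL·hr
k_e = ln2 / t½ = 0.693147 / 1.76 = 0.3938 hr^-1
Extrapolated tail: C_last / k_e = 16.6 / 0.3938 = 42.153
AUC_0→∞ = 3508.05 + 42.153 = 3550.203 ng/mL·hr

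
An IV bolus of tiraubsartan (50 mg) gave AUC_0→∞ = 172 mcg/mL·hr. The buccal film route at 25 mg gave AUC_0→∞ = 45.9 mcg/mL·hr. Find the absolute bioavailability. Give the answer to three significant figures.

F = 0.534

F = (AUC_ev / D_ev) / (AUC_iv / D_iv)
  = (45.9/25) / (172/50)
  = 1.836 / 3.44 = 0.5337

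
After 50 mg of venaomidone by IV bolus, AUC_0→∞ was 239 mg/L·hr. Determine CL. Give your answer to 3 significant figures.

CL = Dose_iv / AUC_0→∞
   = 50 / 239 = 0.209205 L/hr

CL = 0.209 L/hr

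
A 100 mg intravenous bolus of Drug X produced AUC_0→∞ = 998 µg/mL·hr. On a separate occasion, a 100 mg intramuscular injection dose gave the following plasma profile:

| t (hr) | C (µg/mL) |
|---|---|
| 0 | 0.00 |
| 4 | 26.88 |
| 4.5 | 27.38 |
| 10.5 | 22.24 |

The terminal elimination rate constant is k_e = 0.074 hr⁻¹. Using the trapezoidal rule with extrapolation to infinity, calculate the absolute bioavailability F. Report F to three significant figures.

F = 0.518

Trapezoidal AUC_0→10.5 (intramuscular injection):
  [0→4]: (0.00+26.88)/2 × 4 = 53.76
  [4→4.5]: (26.88+27.38)/2 × 0.5 = 13.565
  [4.5→10.5]: (27.38+22.24)/2 × 6 = 148.86
  Sum = 216.185 µg/mL·hr
Tail: C_last/k_e = 22.24/0.074 = 300.541
AUC_0→∞ (intramuscular injection) = 216.185 + 300.541 = 516.726 µg/mL·hr
F = (AUC_ev/D_ev)/(AUC_iv/D_iv) = (516.726/100)/(998/100) = 5.16726/9.98 = 0.5178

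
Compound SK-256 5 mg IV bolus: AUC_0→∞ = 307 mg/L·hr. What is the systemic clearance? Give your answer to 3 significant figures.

CL = 0.0163 L/hr

CL = Dose_iv / AUC_0→∞
   = 5 / 307 = 0.0162866 L/hr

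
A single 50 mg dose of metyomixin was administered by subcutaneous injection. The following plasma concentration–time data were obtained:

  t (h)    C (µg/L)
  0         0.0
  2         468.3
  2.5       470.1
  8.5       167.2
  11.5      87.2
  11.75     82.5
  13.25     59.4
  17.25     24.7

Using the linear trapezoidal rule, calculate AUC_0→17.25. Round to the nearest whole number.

AUC = 3292 µg/L·h

Trapezoidal AUC_0→17.25:
  [0→2]: (0.0+468.3)/2 × 2 = 468.3
  [2→2.5]: (468.3+470.1)/2 × 0.5 = 234.6
  [2.5→8.5]: (470.1+167.2)/2 × 6 = 1911.9
  [8.5→11.5]: (167.2+87.2)/2 × 3 = 381.6
  [11.5→11.75]: (87.2+82.5)/2 × 0.25 = 21.2125
  [11.75→13.25]: (82.5+59.4)/2 × 1.5 = 106.425
  [13.25→17.25]: (59.4+24.7)/2 × 4 = 168.2
  Sum = 3292.2375 µg/L·h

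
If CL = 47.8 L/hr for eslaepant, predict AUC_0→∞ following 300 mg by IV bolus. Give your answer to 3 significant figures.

AUC = 6.28 mg/L·hr

AUC_0→∞ = Dose_iv / CL
        = 300 / 47.8 = 6.27615 mg/L·hr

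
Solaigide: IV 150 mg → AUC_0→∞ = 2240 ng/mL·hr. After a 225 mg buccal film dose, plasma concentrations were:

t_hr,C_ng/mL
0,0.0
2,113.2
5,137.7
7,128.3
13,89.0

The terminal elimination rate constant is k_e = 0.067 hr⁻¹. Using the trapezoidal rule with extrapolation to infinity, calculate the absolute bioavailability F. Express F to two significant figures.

Trapezoidal AUC_0→13 (buccal film):
  [0→2]: (0.0+113.2)/2 × 2 = 113.2
  [2→5]: (113.2+137.7)/2 × 3 = 376.35
  [5→7]: (137.7+128.3)/2 × 2 = 266.0
  [7→13]: (128.3+89.0)/2 × 6 = 651.9
  Sum = 1407.45 ng/mL·hr
Tail: C_last/k_e = 89.0/0.067 = 1328.358
AUC_0→∞ (buccal film) = 1407.45 + 1328.358 = 2735.808 ng/mL·hr
F = (AUC_ev/D_ev)/(AUC_iv/D_iv) = (2735.808/225)/(2240/150) = 12.1591/14.9333 = 0.8142

F = 0.81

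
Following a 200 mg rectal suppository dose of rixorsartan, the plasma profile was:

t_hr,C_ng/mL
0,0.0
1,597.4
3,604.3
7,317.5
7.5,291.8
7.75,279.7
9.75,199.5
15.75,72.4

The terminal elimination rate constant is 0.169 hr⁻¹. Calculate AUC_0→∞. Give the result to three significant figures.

Trapezoidal AUC_0→15.75:
  [0→1]: (0.0+597.4)/2 × 1 = 298.7
  [1→3]: (597.4+604.3)/2 × 2 = 1201.7
  [3→7]: (604.3+317.5)/2 × 4 = 1843.6
  [7→7.5]: (317.5+291.8)/2 × 0.5 = 152.325
  [7.5→7.75]: (291.8+279.7)/2 × 0.25 = 71.4375
  [7.75→9.75]: (279.7+199.5)/2 × 2 = 479.2
  [9.75→15.75]: (199.5+72.4)/2 × 6 = 815.7
  Sum = 4862.6625 ng/mL·hr
Extrapolated tail: C_last / k_e = 72.4 / 0.169 = 428.402
AUC_0→∞ = 4862.6625 + 428.402 = 5291.0645 ng/mL·hr

AUC = 5290 ng/mL·hr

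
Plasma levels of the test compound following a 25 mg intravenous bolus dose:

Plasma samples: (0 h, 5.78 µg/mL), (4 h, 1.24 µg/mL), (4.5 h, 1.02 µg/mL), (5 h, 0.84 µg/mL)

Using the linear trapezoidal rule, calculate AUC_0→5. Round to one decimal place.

AUC = 15.1 µg/mL·h

Trapezoidal AUC_0→5:
  [0→4]: (5.78+1.24)/2 × 4 = 14.04
  [4→4.5]: (1.24+1.02)/2 × 0.5 = 0.565
  [4.5→5]: (1.02+0.84)/2 × 0.5 = 0.465
  Sum = 15.07 µg/mL·h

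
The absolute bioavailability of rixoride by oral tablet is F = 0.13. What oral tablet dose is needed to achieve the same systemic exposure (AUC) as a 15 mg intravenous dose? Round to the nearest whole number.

D_oral = 115 mg

For equal systemic exposure: F × D_ev = D_iv
D_ev = D_iv / F = 15 / 0.13 = 115.385 mg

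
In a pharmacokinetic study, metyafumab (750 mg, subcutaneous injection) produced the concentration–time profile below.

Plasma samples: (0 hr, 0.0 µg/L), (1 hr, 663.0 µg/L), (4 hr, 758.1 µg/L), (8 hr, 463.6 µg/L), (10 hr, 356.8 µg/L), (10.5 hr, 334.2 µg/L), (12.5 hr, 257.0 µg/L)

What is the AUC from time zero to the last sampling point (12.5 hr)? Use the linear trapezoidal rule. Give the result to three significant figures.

AUC = 6490 µg/L·hr

Trapezoidal AUC_0→12.5:
  [0→1]: (0.0+663.0)/2 × 1 = 331.5
  [1→4]: (663.0+758.1)/2 × 3 = 2131.65
  [4→8]: (758.1+463.6)/2 × 4 = 2443.4
  [8→10]: (463.6+356.8)/2 × 2 = 820.4
  [10→10.5]: (356.8+334.2)/2 × 0.5 = 172.75
  [10.5→12.5]: (334.2+257.0)/2 × 2 = 591.2
  Sum = 6490.9 µg/L·hr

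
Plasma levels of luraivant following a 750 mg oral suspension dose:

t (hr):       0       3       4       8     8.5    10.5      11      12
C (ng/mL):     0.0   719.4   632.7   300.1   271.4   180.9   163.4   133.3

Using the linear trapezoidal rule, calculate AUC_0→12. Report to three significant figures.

AUC = 4450 ng/mL·hr

Trapezoidal AUC_0→12:
  [0→3]: (0.0+719.4)/2 × 3 = 1079.1
  [3→4]: (719.4+632.7)/2 × 1 = 676.05
  [4→8]: (632.7+300.1)/2 × 4 = 1865.6
  [8→8.5]: (300.1+271.4)/2 × 0.5 = 142.875
  [8.5→10.5]: (271.4+180.9)/2 × 2 = 452.3
  [10.5→11]: (180.9+163.4)/2 × 0.5 = 86.075
  [11→12]: (163.4+133.3)/2 × 1 = 148.35
  Sum = 4450.35 ng/mL·hr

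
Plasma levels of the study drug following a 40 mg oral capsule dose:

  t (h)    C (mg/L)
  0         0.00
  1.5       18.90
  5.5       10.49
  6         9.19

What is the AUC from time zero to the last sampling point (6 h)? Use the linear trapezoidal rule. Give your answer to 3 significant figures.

Trapezoidal AUC_0→6:
  [0→1.5]: (0.00+18.90)/2 × 1.5 = 14.175
  [1.5→5.5]: (18.90+10.49)/2 × 4 = 58.78
  [5.5→6]: (10.49+9.19)/2 × 0.5 = 4.92
  Sum = 77.875 mg/L·h

AUC = 77.9 mg/L·h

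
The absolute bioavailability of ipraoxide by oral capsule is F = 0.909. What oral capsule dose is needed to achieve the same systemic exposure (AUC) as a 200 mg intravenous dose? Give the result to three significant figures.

D_oral = 220 mg

For equal systemic exposure: F × D_ev = D_iv
D_ev = D_iv / F = 200 / 0.909 = 220.022 mg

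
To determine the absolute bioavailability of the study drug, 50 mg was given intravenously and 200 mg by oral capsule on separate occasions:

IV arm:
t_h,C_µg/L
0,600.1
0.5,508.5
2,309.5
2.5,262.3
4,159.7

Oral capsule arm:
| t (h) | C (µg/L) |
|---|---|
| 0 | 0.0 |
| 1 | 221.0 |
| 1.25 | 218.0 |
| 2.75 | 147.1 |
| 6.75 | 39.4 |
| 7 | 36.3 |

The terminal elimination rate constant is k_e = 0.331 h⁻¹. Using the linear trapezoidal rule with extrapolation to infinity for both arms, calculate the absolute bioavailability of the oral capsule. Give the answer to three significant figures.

Trapezoidal AUC_0→4 (IV):
  [0→0.5]: (600.1+508.5)/2 × 0.5 = 277.15
  [0.5→2]: (508.5+309.5)/2 × 1.5 = 613.5
  [2→2.5]: (309.5+262.3)/2 × 0.5 = 142.95
  [2.5→4]: (262.3+159.7)/2 × 1.5 = 316.5
  Sum = 1350.1 µg/L·h
IV tail: 159.7/0.331 = 482.477; AUC_iv,0→∞ = 1350.1 + 482.477 = 1832.577 µg/L·h
Trapezoidal AUC_0→7 (oral capsule):
  [0→1]: (0.0+221.0)/2 × 1 = 110.5
  [1→1.25]: (221.0+218.0)/2 × 0.25 = 54.875
  [1.25→2.75]: (218.0+147.1)/2 × 1.5 = 273.825
  [2.75→6.75]: (147.1+39.4)/2 × 4 = 373.0
  [6.75→7]: (39.4+36.3)/2 × 0.25 = 9.4625
  Sum = 821.6625 µg/L·h
oral capsule tail: 36.3/0.331 = 109.668; AUC_ev,0→∞ = 821.6625 + 109.668 = 931.3305 µg/L·h
F = (AUC_ev/D_ev)/(AUC_iv/D_iv) = (931.3305/200)/(1832.577/50) = 4.6566525/36.65154 = 0.1271

F = 0.127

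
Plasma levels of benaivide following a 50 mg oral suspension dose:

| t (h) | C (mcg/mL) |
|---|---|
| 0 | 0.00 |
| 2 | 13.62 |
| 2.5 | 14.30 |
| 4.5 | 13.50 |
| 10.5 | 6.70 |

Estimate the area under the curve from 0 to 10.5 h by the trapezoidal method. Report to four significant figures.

Trapezoidal AUC_0→10.5:
  [0→2]: (0.00+13.62)/2 × 2 = 13.62
  [2→2.5]: (13.62+14.30)/2 × 0.5 = 6.98
  [2.5→4.5]: (14.30+13.50)/2 × 2 = 27.8
  [4.5→10.5]: (13.50+6.70)/2 × 6 = 60.6
  Sum = 109.0 mcg/mL·h

AUC = 109.0 mcg/mL·h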